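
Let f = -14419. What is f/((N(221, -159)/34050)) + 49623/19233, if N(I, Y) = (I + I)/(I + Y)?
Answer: -97575258954389/1416831 ≈ -6.8869e+7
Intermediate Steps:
N(I, Y) = 2*I/(I + Y) (N(I, Y) = (2*I)/(I + Y) = 2*I/(I + Y))
f/((N(221, -159)/34050)) + 49623/19233 = -14419/((2*221/(221 - 159))/34050) + 49623/19233 = -14419/((2*221/62)*(1/34050)) + 49623*(1/19233) = -14419/((2*221*(1/62))*(1/34050)) + 16541/6411 = -14419/((221/31)*(1/34050)) + 16541/6411 = -14419/221/1055550 + 16541/6411 = -14419*1055550/221 + 16541/6411 = -15219975450/221 + 16541/6411 = -97575258954389/1416831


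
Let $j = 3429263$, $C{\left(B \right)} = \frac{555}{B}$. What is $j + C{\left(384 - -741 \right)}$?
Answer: $\frac{257194762}{75} \approx 3.4293 \cdot 10^{6}$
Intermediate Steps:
$j + C{\left(384 - -741 \right)} = 3429263 + \frac{555}{384 - -741} = 3429263 + \frac{555}{384 + 741} = 3429263 + \frac{555}{1125} = 3429263 + 555 \cdot \frac{1}{1125} = 3429263 + \frac{37}{75} = \frac{257194762}{75}$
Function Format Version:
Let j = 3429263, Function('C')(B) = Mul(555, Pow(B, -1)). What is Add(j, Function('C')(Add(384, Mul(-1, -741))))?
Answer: Rational(257194762, 75) ≈ 3.4293e+6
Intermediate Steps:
Add(j, Function('C')(Add(384, Mul(-1, -741)))) = Add(3429263, Mul(555, Pow(Add(384, Mul(-1, -741)), -1))) = Add(3429263, Mul(555, Pow(Add(384, 741), -1))) = Add(3429263, Mul(555, Pow(1125, -1))) = Add(3429263, Mul(555, Rational(1, 1125))) = Add(3429263, Rational(37, 75)) = Rational(257194762, 75)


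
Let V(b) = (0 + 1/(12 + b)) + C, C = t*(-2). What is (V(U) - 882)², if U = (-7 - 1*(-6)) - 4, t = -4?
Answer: 37417689/49 ≈ 7.6363e+5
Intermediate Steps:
C = 8 (C = -4*(-2) = 8)
U = -5 (U = (-7 + 6) - 4 = -1 - 4 = -5)
V(b) = 8 + 1/(12 + b) (V(b) = (0 + 1/(12 + b)) + 8 = 1/(12 + b) + 8 = 8 + 1/(12 + b))
(V(U) - 882)² = ((97 + 8*(-5))/(12 - 5) - 882)² = ((97 - 40)/7 - 882)² = ((⅐)*57 - 882)² = (57/7 - 882)² = (-6117/7)² = 37417689/49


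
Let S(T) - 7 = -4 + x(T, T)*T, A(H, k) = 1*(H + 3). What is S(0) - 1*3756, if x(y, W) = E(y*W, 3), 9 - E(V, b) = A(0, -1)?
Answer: -3753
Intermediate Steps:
A(H, k) = 3 + H (A(H, k) = 1*(3 + H) = 3 + H)
E(V, b) = 6 (E(V, b) = 9 - (3 + 0) = 9 - 1*3 = 9 - 3 = 6)
x(y, W) = 6
S(T) = 3 + 6*T (S(T) = 7 + (-4 + 6*T) = 3 + 6*T)
S(0) - 1*3756 = (3 + 6*0) - 1*3756 = (3 + 0) - 3756 = 3 - 3756 = -3753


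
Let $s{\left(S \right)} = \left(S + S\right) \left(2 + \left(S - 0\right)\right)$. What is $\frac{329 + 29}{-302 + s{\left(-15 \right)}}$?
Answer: $\frac{179}{44} \approx 4.0682$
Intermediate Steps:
$s{\left(S \right)} = 2 S \left(2 + S\right)$ ($s{\left(S \right)} = 2 S \left(2 + \left(S + 0\right)\right) = 2 S \left(2 + S\right)$)
$\frac{329 + 29}{-302 + s{\left(-15 \right)}} = \frac{329 + 29}{-302 + 2 \left(-15\right) \left(2 - 15\right)} = \frac{358}{-302 + 2 \left(-15\right) \left(-13\right)} = \frac{358}{-302 + 390} = \frac{358}{88} = 358 \cdot \frac{1}{88} = \frac{179}{44}$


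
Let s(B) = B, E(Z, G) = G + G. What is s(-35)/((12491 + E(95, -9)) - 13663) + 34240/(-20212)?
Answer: -285987/171802 ≈ -1.6646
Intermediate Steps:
E(Z, G) = 2*G
s(-35)/((12491 + E(95, -9)) - 13663) + 34240/(-20212) = -35/((12491 + 2*(-9)) - 13663) + 34240/(-20212) = -35/((12491 - 18) - 13663) + 34240*(-1/20212) = -35/(12473 - 13663) - 8560/5053 = -35/(-1190) - 8560/5053 = -35*(-1/1190) - 8560/5053 = 1/34 - 8560/5053 = -285987/171802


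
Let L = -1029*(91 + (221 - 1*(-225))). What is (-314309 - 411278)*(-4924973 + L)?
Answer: 3974436169502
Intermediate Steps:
L = -552573 (L = -1029*(91 + (221 + 225)) = -1029*(91 + 446) = -1029*537 = -552573)
(-314309 - 411278)*(-4924973 + L) = (-314309 - 411278)*(-4924973 - 552573) = -725587*(-5477546) = 3974436169502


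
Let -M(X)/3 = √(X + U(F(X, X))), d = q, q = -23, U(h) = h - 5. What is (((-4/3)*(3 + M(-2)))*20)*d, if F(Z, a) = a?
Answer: 1840 - 5520*I ≈ 1840.0 - 5520.0*I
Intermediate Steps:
U(h) = -5 + h
d = -23
M(X) = -3*√(-5 + 2*X) (M(X) = -3*√(X + (-5 + X)) = -3*√(-5 + 2*X))
(((-4/3)*(3 + M(-2)))*20)*d = (((-4/3)*(3 - 3*√(-5 + 2*(-2))))*20)*(-23) = (((-4*⅓)*(3 - 3*√(-5 - 4)))*20)*(-23) = (-4*(3 - 9*I)/3*20)*(-23) = ((-4 + 12*I)*20)*(-23) = (-80 + 240*I)*(-23) = 1840 - 5520*I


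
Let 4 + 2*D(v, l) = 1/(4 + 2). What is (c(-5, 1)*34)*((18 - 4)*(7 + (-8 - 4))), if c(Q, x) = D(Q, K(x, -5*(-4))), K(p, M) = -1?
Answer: 13685/3 ≈ 4561.7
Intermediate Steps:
D(v, l) = -23/12 (D(v, l) = -2 + 1/(2*(4 + 2)) = -2 + (1/2)/6 = -2 + (1/2)*(1/6) = -2 + 1/12 = -23/12)
c(Q, x) = -23/12
(c(-5, 1)*34)*((18 - 4)*(7 + (-8 - 4))) = (-23/12*34)*((18 - 4)*(7 + (-8 - 4))) = -2737*(7 - 12)/3 = -2737*(-5)/3 = -391/6*(-70) = 13685/3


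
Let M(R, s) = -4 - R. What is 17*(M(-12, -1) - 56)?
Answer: -816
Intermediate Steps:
17*(M(-12, -1) - 56) = 17*((-4 - 1*(-12)) - 56) = 17*((-4 + 12) - 56) = 17*(8 - 56) = 17*(-48) = -816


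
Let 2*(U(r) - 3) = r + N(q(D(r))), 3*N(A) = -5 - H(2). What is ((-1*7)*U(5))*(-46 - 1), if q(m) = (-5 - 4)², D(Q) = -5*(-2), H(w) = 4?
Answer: 1316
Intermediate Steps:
D(Q) = 10
q(m) = 81 (q(m) = (-9)² = 81)
N(A) = -3 (N(A) = (-5 - 1*4)/3 = (-5 - 4)/3 = (⅓)*(-9) = -3)
U(r) = 3/2 + r/2 (U(r) = 3 + (r - 3)/2 = 3 + (-3 + r)/2 = 3 + (-3/2 + r/2) = 3/2 + r/2)
((-1*7)*U(5))*(-46 - 1) = ((-1*7)*(3/2 + (½)*5))*(-46 - 1) = -7*(3/2 + 5/2)*(-47) = -7*4*(-47) = -28*(-47) = 1316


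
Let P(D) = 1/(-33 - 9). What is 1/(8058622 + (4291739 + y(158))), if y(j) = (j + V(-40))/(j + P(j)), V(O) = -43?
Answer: 1327/16388930013 ≈ 8.0969e-8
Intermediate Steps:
P(D) = -1/42 (P(D) = 1/(-42) = -1/42)
y(j) = (-43 + j)/(-1/42 + j) (y(j) = (j - 43)/(j - 1/42) = (-43 + j)/(-1/42 + j))
1/(8058622 + (4291739 + y(158))) = 1/(8058622 + (4291739 + 42*(-43 + 158)/(-1 + 42*158))) = 1/(8058622 + (4291739 + 42*115/(-1 + 6636))) = 1/(8058622 + (4291739 + 42*115/6635)) = 1/(8058622 + (4291739 + 42*(1/6635)*115)) = 1/(8058622 + (4291739 + 966/1327)) = 1/(8058622 + 5695138619/1327) = 1/(16388930013/1327) = 1327/16388930013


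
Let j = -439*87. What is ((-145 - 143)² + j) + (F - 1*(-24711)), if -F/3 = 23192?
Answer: -114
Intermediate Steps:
F = -69576 (F = -3*23192 = -69576)
j = -38193
((-145 - 143)² + j) + (F - 1*(-24711)) = ((-145 - 143)² - 38193) + (-69576 - 1*(-24711)) = ((-288)² - 38193) + (-69576 + 24711) = (82944 - 38193) - 44865 = 44751 - 44865 = -114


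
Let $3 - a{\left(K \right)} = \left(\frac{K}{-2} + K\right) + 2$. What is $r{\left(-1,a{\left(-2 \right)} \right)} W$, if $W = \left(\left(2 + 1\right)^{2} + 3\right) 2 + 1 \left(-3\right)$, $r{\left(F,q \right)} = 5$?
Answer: $105$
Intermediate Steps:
$a{\left(K \right)} = 1 - \frac{K}{2}$ ($a{\left(K \right)} = 3 - \left(\left(\frac{K}{-2} + K\right) + 2\right) = 3 - \left(\left(K \left(- \frac{1}{2}\right) + K\right) + 2\right) = 3 - \left(\left(- \frac{K}{2} + K\right) + 2\right) = 3 - \left(\frac{K}{2} + 2\right) = 3 - \left(2 + \frac{K}{2}\right) = 1 - \frac{K}{2}$)
$W = 21$ ($W = \left(3^{2} + 3\right) 2 - 3 = \left(9 + 3\right) 2 - 3 = 12 \cdot 2 - 3 = 24 - 3 = 21$)
$r{\left(-1,a{\left(-2 \right)} \right)} W = 5 \cdot 21 = 105$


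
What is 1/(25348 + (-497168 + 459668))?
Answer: -1/12152 ≈ -8.2291e-5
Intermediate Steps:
1/(25348 + (-497168 + 459668)) = 1/(25348 - 37500) = 1/(-12152) = -1/12152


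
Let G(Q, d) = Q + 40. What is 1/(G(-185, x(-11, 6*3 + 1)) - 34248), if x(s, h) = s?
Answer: -1/34393 ≈ -2.9076e-5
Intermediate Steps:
G(Q, d) = 40 + Q
1/(G(-185, x(-11, 6*3 + 1)) - 34248) = 1/((40 - 185) - 34248) = 1/(-145 - 34248) = 1/(-34393) = -1/34393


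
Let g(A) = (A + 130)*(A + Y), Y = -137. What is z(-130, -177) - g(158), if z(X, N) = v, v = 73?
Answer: -5975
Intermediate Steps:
g(A) = (-137 + A)*(130 + A) (g(A) = (A + 130)*(A - 137) = (130 + A)*(-137 + A) = (-137 + A)*(130 + A))
z(X, N) = 73
z(-130, -177) - g(158) = 73 - (-17810 + 158**2 - 7*158) = 73 - (-17810 + 24964 - 1106) = 73 - 1*6048 = 73 - 6048 = -5975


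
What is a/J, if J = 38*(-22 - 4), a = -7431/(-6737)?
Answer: -7431/6656156 ≈ -0.0011164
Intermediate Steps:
a = 7431/6737 (a = -7431*(-1/6737) = 7431/6737 ≈ 1.1030)
J = -988 (J = 38*(-26) = -988)
a/J = (7431/6737)/(-988) = (7431/6737)*(-1/988) = -7431/6656156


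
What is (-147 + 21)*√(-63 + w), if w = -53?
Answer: -252*I*√29 ≈ -1357.1*I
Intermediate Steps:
(-147 + 21)*√(-63 + w) = (-147 + 21)*√(-63 - 53) = -252*I*√29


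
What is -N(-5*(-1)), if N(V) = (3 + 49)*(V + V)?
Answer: -520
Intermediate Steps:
N(V) = 104*V (N(V) = 52*(2*V) = 104*V)
-N(-5*(-1)) = -104*(-5*(-1)) = -104*5 = -1*520 = -520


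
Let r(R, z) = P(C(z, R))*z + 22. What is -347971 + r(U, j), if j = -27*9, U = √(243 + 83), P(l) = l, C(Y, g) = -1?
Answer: -347706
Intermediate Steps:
U = √326 ≈ 18.055
j = -243
r(R, z) = 22 - z (r(R, z) = -z + 22 = 22 - z)
-347971 + r(U, j) = -347971 + (22 - 1*(-243)) = -347971 + (22 + 243) = -347971 + 265 = -347706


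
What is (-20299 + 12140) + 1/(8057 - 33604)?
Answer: -208437974/25547 ≈ -8159.0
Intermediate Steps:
(-20299 + 12140) + 1/(8057 - 33604) = -8159 + 1/(-25547) = -8159 - 1/25547 = -208437974/25547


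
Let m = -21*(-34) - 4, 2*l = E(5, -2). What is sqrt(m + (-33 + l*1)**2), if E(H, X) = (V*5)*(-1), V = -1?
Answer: 81/2 ≈ 40.500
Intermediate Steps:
E(H, X) = 5 (E(H, X) = -1*5*(-1) = -5*(-1) = 5)
l = 5/2 (l = (1/2)*5 = 5/2 ≈ 2.5000)
m = 710 (m = 714 - 4 = 710)
sqrt(m + (-33 + l*1)**2) = sqrt(710 + (-33 + (5/2)*1)**2) = sqrt(710 + (-33 + 5/2)**2) = sqrt(710 + (-61/2)**2) = sqrt(710 + 3721/4) = sqrt(6561/4) = 81/2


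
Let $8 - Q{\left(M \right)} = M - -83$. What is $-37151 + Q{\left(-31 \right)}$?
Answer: $-37195$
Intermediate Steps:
$Q{\left(M \right)} = -75 - M$ ($Q{\left(M \right)} = 8 - \left(M - -83\right) = 8 - \left(M + 83\right) = 8 - \left(83 + M\right) = -75 - M$)
$-37151 + Q{\left(-31 \right)} = -37151 - 44 = -37195$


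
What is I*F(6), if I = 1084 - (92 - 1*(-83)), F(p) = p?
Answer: 5454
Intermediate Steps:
I = 909 (I = 1084 - (92 + 83) = 1084 - 1*175 = 1084 - 175 = 909)
I*F(6) = 909*6 = 5454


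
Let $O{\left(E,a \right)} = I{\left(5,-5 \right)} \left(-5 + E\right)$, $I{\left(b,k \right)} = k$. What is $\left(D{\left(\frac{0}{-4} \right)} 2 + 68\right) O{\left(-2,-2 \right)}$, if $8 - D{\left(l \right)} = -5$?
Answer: $3290$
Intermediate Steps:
$D{\left(l \right)} = 13$ ($D{\left(l \right)} = 8 - -5 = 8 + 5 = 13$)
$O{\left(E,a \right)} = 25 - 5 E$ ($O{\left(E,a \right)} = - 5 \left(-5 + E\right) = 25 - 5 E$)
$\left(D{\left(\frac{0}{-4} \right)} 2 + 68\right) O{\left(-2,-2 \right)} = \left(13 \cdot 2 + 68\right) \left(25 - -10\right) = \left(26 + 68\right) \left(25 + 10\right) = 94 \cdot 35 = 3290$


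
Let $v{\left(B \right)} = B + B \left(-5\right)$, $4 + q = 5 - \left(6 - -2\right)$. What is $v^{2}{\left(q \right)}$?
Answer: $784$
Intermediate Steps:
$q = -7$ ($q = -4 + \left(5 - \left(6 - -2\right)\right) = -4 + \left(5 - \left(6 + 2\right)\right) = -4 + \left(5 - 8\right) = -4 - 3 = -7$)
$v{\left(B \right)} = - 4 B$ ($v{\left(B \right)} = B - 5 B = - 4 B$)
$v^{2}{\left(q \right)} = \left(\left(-4\right) \left(-7\right)\right)^{2} = 28^{2} = 784$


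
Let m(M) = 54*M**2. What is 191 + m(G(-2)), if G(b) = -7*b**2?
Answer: 42527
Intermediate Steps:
191 + m(G(-2)) = 191 + 54*(-7*(-2)**2)**2 = 191 + 54*(-7*4)**2 = 191 + 54*(-28)**2 = 191 + 54*784 = 191 + 42336 = 42527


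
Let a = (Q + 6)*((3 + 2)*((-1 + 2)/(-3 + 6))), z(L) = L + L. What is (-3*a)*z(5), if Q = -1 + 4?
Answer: -450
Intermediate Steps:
Q = 3
z(L) = 2*L
a = 15 (a = (3 + 6)*((3 + 2)*((-1 + 2)/(-3 + 6))) = 9*(5*(1/3)) = 9*(5*(1*(⅓))) = 9*(5*(⅓)) = 9*(5/3) = 15)
(-3*a)*z(5) = (-3*15)*(2*5) = -45*10 = -450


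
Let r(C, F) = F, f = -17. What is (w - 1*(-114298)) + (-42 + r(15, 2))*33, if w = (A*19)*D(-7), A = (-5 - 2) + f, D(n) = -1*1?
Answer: 113434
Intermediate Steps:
D(n) = -1
A = -24 (A = (-5 - 2) - 17 = -7 - 17 = -24)
w = 456 (w = -24*19*(-1) = -456*(-1) = 456)
(w - 1*(-114298)) + (-42 + r(15, 2))*33 = (456 - 1*(-114298)) + (-42 + 2)*33 = (456 + 114298) - 40*33 = 114754 - 1320 = 113434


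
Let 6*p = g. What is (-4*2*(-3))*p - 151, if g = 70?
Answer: 129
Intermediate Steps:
p = 35/3 (p = (⅙)*70 = 35/3 ≈ 11.667)
(-4*2*(-3))*p - 151 = (-4*2*(-3))*(35/3) - 151 = -8*(-3)*(35/3) - 151 = 24*(35/3) - 151 = 280 - 151 = 129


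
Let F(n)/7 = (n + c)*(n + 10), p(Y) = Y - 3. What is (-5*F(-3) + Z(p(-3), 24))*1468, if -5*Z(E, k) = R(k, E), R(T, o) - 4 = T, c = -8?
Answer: 19740196/5 ≈ 3.9480e+6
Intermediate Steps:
p(Y) = -3 + Y
R(T, o) = 4 + T
Z(E, k) = -⅘ - k/5 (Z(E, k) = -(4 + k)/5 = -⅘ - k/5)
F(n) = 7*(-8 + n)*(10 + n) (F(n) = 7*((n - 8)*(n + 10)) = 7*((-8 + n)*(10 + n)) = 7*(-8 + n)*(10 + n))
(-5*F(-3) + Z(p(-3), 24))*1468 = (-5*(-560 + 7*(-3)² + 14*(-3)) + (-⅘ - ⅕*24))*1468 = (-5*(-560 + 7*9 - 42) + (-⅘ - 24/5))*1468 = (-5*(-560 + 63 - 42) - 28/5)*1468 = (-5*(-539) - 28/5)*1468 = (2695 - 28/5)*1468 = (13447/5)*1468 = 19740196/5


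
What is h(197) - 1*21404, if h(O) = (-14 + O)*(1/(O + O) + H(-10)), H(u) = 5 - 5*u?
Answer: -4467383/394 ≈ -11339.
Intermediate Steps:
h(O) = (-14 + O)*(55 + 1/(2*O)) (h(O) = (-14 + O)*(1/(O + O) + (5 - 5*(-10))) = (-14 + O)*(1/(2*O) + (5 + 50)) = (-14 + O)*(1/(2*O) + 55) = (-14 + O)*(55 + 1/(2*O)))
h(197) - 1*21404 = (-1539/2 - 7/197 + 55*197) - 1*21404 = (-1539/2 - 7*1/197 + 10835) - 21404 = (-1539/2 - 7/197 + 10835) - 21404 = 3965793/394 - 21404 = -4467383/394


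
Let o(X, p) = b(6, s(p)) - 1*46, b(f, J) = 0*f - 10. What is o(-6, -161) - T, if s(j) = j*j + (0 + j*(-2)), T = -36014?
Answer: 35958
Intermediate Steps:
s(j) = j**2 - 2*j (s(j) = j**2 + (0 - 2*j) = j**2 - 2*j)
b(f, J) = -10 (b(f, J) = 0 - 10 = -10)
o(X, p) = -56 (o(X, p) = -10 - 1*46 = -10 - 46 = -56)
o(-6, -161) - T = -56 - 1*(-36014) = -56 + 36014 = 35958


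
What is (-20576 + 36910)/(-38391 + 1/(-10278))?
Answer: -167880852/394582699 ≈ -0.42546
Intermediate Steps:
(-20576 + 36910)/(-38391 + 1/(-10278)) = 16334/(-38391 - 1/10278) = 16334/(-394582699/10278) = 16334*(-10278/394582699) = -167880852/394582699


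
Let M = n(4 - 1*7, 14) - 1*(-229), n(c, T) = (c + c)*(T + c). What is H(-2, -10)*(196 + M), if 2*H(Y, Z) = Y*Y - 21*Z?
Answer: 38413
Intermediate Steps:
n(c, T) = 2*c*(T + c) (n(c, T) = (2*c)*(T + c) = 2*c*(T + c))
M = 163 (M = 2*(4 - 1*7)*(14 + (4 - 1*7)) - 1*(-229) = 2*(4 - 7)*(14 + (4 - 7)) + 229 = 2*(-3)*(14 - 3) + 229 = 2*(-3)*11 + 229 = -66 + 229 = 163)
H(Y, Z) = Y²/2 - 21*Z/2 (H(Y, Z) = (Y*Y - 21*Z)/2 = (Y² - 21*Z)/2 = Y²/2 - 21*Z/2)
H(-2, -10)*(196 + M) = ((½)*(-2)² - 21/2*(-10))*(196 + 163) = ((½)*4 + 105)*359 = (2 + 105)*359 = 107*359 = 38413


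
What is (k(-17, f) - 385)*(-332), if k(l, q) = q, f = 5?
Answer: 126160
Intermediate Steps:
(k(-17, f) - 385)*(-332) = (5 - 385)*(-332) = -380*(-332) = 126160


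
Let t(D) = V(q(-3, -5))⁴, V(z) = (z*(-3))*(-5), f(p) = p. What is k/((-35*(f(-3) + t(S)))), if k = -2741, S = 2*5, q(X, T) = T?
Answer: 2741/1107421770 ≈ 2.4751e-6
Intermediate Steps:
V(z) = 15*z (V(z) = -3*z*(-5) = 15*z)
S = 10
t(D) = 31640625 (t(D) = (15*(-5))⁴ = (-75)⁴ = 31640625)
k/((-35*(f(-3) + t(S)))) = -2741*(-1/(35*(-3 + 31640625))) = -2741/((-35*31640622)) = -2741/(-1107421770) = -2741*(-1/1107421770) = 2741/1107421770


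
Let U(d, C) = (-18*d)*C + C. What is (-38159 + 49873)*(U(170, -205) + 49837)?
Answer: 7929581448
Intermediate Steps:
U(d, C) = C - 18*C*d (U(d, C) = -18*C*d + C = C - 18*C*d)
(-38159 + 49873)*(U(170, -205) + 49837) = (-38159 + 49873)*(-205*(1 - 18*170) + 49837) = 11714*(-205*(1 - 3060) + 49837) = 11714*(-205*(-3059) + 49837) = 11714*(627095 + 49837) = 11714*676932 = 7929581448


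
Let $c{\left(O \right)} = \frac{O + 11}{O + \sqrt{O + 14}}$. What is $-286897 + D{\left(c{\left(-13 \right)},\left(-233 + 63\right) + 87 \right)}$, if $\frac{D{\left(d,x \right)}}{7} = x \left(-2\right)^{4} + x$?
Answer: $-296774$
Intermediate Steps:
$c{\left(O \right)} = \frac{11 + O}{O + \sqrt{14 + O}}$
$D{\left(d,x \right)} = 119 x$ ($D{\left(d,x \right)} = 7 \left(x \left(-2\right)^{4} + x\right) = 7 \left(x 16 + x\right) = 7 \left(16 x + x\right) = 7 \cdot 17 x = 119 x$)
$-286897 + D{\left(c{\left(-13 \right)},\left(-233 + 63\right) + 87 \right)} = -286897 + 119 \left(\left(-233 + 63\right) + 87\right) = -286897 + 119 \left(-170 + 87\right) = -286897 + 119 \left(-83\right) = -286897 - 9877 = -296774$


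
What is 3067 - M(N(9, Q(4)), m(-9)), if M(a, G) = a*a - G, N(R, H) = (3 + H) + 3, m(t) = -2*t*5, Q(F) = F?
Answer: 3057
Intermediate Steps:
m(t) = -10*t
N(R, H) = 6 + H
M(a, G) = a**2 - G
3067 - M(N(9, Q(4)), m(-9)) = 3067 - ((6 + 4)**2 - (-10)*(-9)) = 3067 - (10**2 - 1*90) = 3067 - (100 - 90) = 3067 - 1*10 = 3067 - 10 = 3057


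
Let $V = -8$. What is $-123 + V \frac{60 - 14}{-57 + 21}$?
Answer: $- \frac{1015}{9} \approx -112.78$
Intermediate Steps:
$-123 + V \frac{60 - 14}{-57 + 21} = -123 - 8 \frac{60 - 14}{-57 + 21} = -123 - 8 \frac{46}{-36} = -123 - 8 \cdot 46 \left(- \frac{1}{36}\right) = -123 - - \frac{92}{9} = -123 + \frac{92}{9} = - \frac{1015}{9}$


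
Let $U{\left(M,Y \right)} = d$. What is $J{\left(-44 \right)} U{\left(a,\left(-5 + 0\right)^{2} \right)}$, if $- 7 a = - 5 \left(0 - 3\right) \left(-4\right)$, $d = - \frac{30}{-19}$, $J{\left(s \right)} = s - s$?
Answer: $0$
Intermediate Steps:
$J{\left(s \right)} = 0$
$d = \frac{30}{19}$ ($d = \left(-30\right) \left(- \frac{1}{19}\right) = \frac{30}{19} \approx 1.5789$)
$a = \frac{60}{7}$ ($a = - \frac{- 5 \left(0 - 3\right) \left(-4\right)}{7} = - \frac{\left(-5\right) \left(-3\right) \left(-4\right)}{7} = - \frac{15 \left(-4\right)}{7} = \left(- \frac{1}{7}\right) \left(-60\right) = \frac{60}{7} \approx 8.5714$)
$U{\left(M,Y \right)} = \frac{30}{19}$
$J{\left(-44 \right)} U{\left(a,\left(-5 + 0\right)^{2} \right)} = 0 \cdot \frac{30}{19} = 0$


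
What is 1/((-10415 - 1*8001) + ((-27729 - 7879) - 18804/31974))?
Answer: -5329/287897030 ≈ -1.8510e-5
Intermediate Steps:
1/((-10415 - 1*8001) + ((-27729 - 7879) - 18804/31974)) = 1/((-10415 - 8001) + (-35608 - 18804*1/31974)) = 1/(-18416 + (-35608 - 3134/5329)) = 1/(-18416 - 189758166/5329) = 1/(-287897030/5329) = -5329/287897030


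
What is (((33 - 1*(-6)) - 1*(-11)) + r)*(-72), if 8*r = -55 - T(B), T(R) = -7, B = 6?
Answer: -3168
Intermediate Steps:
r = -6 (r = (-55 - 1*(-7))/8 = (-55 + 7)/8 = (⅛)*(-48) = -6)
(((33 - 1*(-6)) - 1*(-11)) + r)*(-72) = (((33 - 1*(-6)) - 1*(-11)) - 6)*(-72) = (((33 + 6) + 11) - 6)*(-72) = ((39 + 11) - 6)*(-72) = (50 - 6)*(-72) = 44*(-72) = -3168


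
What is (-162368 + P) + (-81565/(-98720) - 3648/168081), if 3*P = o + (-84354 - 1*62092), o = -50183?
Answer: -252113594563421/1106197088 ≈ -2.2791e+5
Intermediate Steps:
P = -65543 (P = (-50183 + (-84354 - 1*62092))/3 = (-50183 + (-84354 - 62092))/3 = (-50183 - 146446)/3 = (1/3)*(-196629) = -65543)
(-162368 + P) + (-81565/(-98720) - 3648/168081) = (-162368 - 65543) + (-81565/(-98720) - 3648/168081) = -227911 + (-81565*(-1/98720) - 3648*1/168081) = -227911 + (16313/19744 - 1216/56027) = -227911 + 889959747/1106197088 = -252113594563421/1106197088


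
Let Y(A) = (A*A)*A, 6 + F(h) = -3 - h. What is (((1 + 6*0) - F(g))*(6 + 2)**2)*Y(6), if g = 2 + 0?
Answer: 165888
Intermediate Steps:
g = 2
F(h) = -9 - h (F(h) = -6 + (-3 - h) = -9 - h)
Y(A) = A**3 (Y(A) = A**2*A = A**3)
(((1 + 6*0) - F(g))*(6 + 2)**2)*Y(6) = (((1 + 6*0) - (-9 - 1*2))*(6 + 2)**2)*6**3 = (((1 + 0) - (-9 - 2))*8**2)*216 = ((1 - 1*(-11))*64)*216 = ((1 + 11)*64)*216 = (12*64)*216 = 768*216 = 165888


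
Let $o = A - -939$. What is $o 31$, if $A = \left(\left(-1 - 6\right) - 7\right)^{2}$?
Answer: $35185$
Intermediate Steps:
$A = 196$ ($A = \left(-7 - 7\right)^{2} = \left(-14\right)^{2} = 196$)
$o = 1135$ ($o = 196 - -939 = 196 + 939 = 1135$)
$o 31 = 1135 \cdot 31 = 35185$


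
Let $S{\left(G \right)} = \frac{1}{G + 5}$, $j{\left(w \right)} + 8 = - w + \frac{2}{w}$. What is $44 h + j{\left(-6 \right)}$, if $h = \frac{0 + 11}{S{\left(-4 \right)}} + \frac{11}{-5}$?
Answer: $\frac{5773}{15} \approx 384.87$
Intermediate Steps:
$j{\left(w \right)} = -8 - w + \frac{2}{w}$ ($j{\left(w \right)} = -8 - \left(w - \frac{2}{w}\right) = -8 - w + \frac{2}{w}$)
$S{\left(G \right)} = \frac{1}{5 + G}$
$h = \frac{44}{5}$ ($h = \frac{0 + 11}{\frac{1}{5 - 4}} + \frac{11}{-5} = \frac{11}{1^{-1}} + 11 \left(- \frac{1}{5}\right) = \frac{11}{1} - \frac{11}{5} = 11 \cdot 1 - \frac{11}{5} = 11 - \frac{11}{5} = \frac{44}{5} \approx 8.8$)
$44 h + j{\left(-6 \right)} = 44 \cdot \frac{44}{5} - \left(2 + \frac{1}{3}\right) = \frac{1936}{5} + \left(-8 + 6 + 2 \left(- \frac{1}{6}\right)\right) = \frac{1936}{5} - \frac{7}{3} = \frac{5773}{15}$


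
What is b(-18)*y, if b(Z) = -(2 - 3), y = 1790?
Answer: 1790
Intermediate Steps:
b(Z) = 1 (b(Z) = -1*(-1) = 1)
b(-18)*y = 1*1790 = 1790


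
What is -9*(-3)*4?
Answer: 108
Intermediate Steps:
-9*(-3)*4 = 27*4 = 108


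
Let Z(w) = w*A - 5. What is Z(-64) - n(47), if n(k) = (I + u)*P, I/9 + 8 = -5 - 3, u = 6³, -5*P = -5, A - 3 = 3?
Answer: -461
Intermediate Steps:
A = 6 (A = 3 + 3 = 6)
P = 1 (P = -⅕*(-5) = 1)
u = 216
I = -144 (I = -72 + 9*(-5 - 3) = -72 + 9*(-8) = -72 - 72 = -144)
n(k) = 72 (n(k) = (-144 + 216)*1 = 72*1 = 72)
Z(w) = -5 + 6*w (Z(w) = w*6 - 5 = 6*w - 5 = -5 + 6*w)
Z(-64) - n(47) = (-5 + 6*(-64)) - 1*72 = (-5 - 384) - 72 = -389 - 72 = -461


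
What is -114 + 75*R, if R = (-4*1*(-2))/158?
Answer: -8706/79 ≈ -110.20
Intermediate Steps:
R = 4/79 (R = -4*(-2)*(1/158) = 8*(1/158) = 4/79 ≈ 0.050633)
-114 + 75*R = -114 + 75*(4/79) = -114 + 300/79 = -8706/79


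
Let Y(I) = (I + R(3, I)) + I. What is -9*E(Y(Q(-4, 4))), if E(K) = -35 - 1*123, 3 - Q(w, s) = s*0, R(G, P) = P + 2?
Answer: 1422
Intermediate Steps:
R(G, P) = 2 + P
Q(w, s) = 3 (Q(w, s) = 3 - s*0 = 3 - 1*0 = 3 + 0 = 3)
Y(I) = 2 + 3*I (Y(I) = (I + (2 + I)) + I = (2 + 2*I) + I = 2 + 3*I)
E(K) = -158 (E(K) = -35 - 123 = -158)
-9*E(Y(Q(-4, 4))) = -9*(-158) = 1422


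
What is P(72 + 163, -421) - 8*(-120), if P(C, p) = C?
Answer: 1195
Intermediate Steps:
P(72 + 163, -421) - 8*(-120) = (72 + 163) - 8*(-120) = 235 + 960 = 1195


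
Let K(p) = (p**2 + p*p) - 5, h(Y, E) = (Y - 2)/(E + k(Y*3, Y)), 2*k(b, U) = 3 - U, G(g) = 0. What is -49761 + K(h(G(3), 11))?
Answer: -31103718/625 ≈ -49766.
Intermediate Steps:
k(b, U) = 3/2 - U/2 (k(b, U) = (3 - U)/2 = 3/2 - U/2)
h(Y, E) = (-2 + Y)/(3/2 + E - Y/2) (h(Y, E) = (Y - 2)/(E + (3/2 - Y/2)) = (-2 + Y)/(3/2 + E - Y/2))
K(p) = -5 + 2*p**2 (K(p) = (p**2 + p**2) - 5 = 2*p**2 - 5 = -5 + 2*p**2)
-49761 + K(h(G(3), 11)) = -49761 + (-5 + 2*(2*(-2 + 0)/(3 - 1*0 + 2*11))**2) = -49761 + (-5 + 2*(2*(-2)/(3 + 0 + 22))**2) = -49761 + (-5 + 2*(2*(-2)/25)**2) = -49761 + (-5 + 2*(2*(1/25)*(-2))**2) = -49761 + (-5 + 2*(-4/25)**2) = -49761 + (-5 + 2*(16/625)) = -49761 + (-5 + 32/625) = -49761 - 3093/625 = -31103718/625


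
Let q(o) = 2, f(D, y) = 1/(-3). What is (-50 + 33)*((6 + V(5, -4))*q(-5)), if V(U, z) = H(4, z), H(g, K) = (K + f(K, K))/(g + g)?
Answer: -2227/12 ≈ -185.58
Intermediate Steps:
f(D, y) = -⅓
H(g, K) = (-⅓ + K)/(2*g) (H(g, K) = (K - ⅓)/(g + g) = (-⅓ + K)/((2*g)) = (-⅓ + K)*(1/(2*g)) = (-⅓ + K)/(2*g))
V(U, z) = -1/24 + z/8 (V(U, z) = (⅙)*(-1 + 3*z)/4 = (⅙)*(¼)*(-1 + 3*z) = -1/24 + z/8)
(-50 + 33)*((6 + V(5, -4))*q(-5)) = (-50 + 33)*((6 + (-1/24 + (⅛)*(-4)))*2) = -17*(6 + (-1/24 - ½))*2 = -17*(6 - 13/24)*2 = -2227*2/24 = -17*131/12 = -2227/12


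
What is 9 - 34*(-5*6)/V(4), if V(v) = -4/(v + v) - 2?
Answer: -399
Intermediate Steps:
V(v) = -2 - 2/v (V(v) = -4*1/(2*v) - 2 = -2/v - 2 = -2 - 2/v)
9 - 34*(-5*6)/V(4) = 9 - 34*(-5*6)/(-2 - 2/4) = 9 - (-1020)/(-2 - 2*¼) = 9 - (-1020)/(-2 - ½) = 9 - (-1020)/(-5/2) = 9 - (-1020)*(-2)/5 = 9 - 34*12 = 9 - 408 = -399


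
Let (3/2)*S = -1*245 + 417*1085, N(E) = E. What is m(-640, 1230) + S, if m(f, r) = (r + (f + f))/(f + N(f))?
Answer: 115763215/384 ≈ 3.0147e+5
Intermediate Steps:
m(f, r) = (r + 2*f)/(2*f) (m(f, r) = (r + (f + f))/(f + f) = (r + 2*f)/((2*f)) = (r + 2*f)*(1/(2*f)) = (r + 2*f)/(2*f))
S = 904400/3 (S = 2*(-1*245 + 417*1085)/3 = 2*(-245 + 452445)/3 = (⅔)*452200 = 904400/3 ≈ 3.0147e+5)
m(-640, 1230) + S = (-640 + (½)*1230)/(-640) + 904400/3 = -(-640 + 615)/640 + 904400/3 = -1/640*(-25) + 904400/3 = 5/128 + 904400/3 = 115763215/384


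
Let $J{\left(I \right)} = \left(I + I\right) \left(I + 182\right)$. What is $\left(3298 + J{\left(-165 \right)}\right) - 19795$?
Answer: $-22107$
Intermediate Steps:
$J{\left(I \right)} = 2 I \left(182 + I\right)$
$\left(3298 + J{\left(-165 \right)}\right) - 19795 = \left(3298 + 2 \left(-165\right) \left(182 - 165\right)\right) - 19795 = \left(3298 + 2 \left(-165\right) 17\right) - 19795 = \left(3298 - 5610\right) - 19795 = -2312 - 19795 = -22107$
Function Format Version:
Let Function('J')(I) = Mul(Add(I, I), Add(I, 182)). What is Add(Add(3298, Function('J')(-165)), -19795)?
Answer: -22107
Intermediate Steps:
Function('J')(I) = Mul(2, I, Add(182, I)) (Function('J')(I) = Mul(Mul(2, I), Add(182, I)) = Mul(2, I, Add(182, I)))
Add(Add(3298, Function('J')(-165)), -19795) = Add(Add(3298, Mul(2, -165, Add(182, -165))), -19795) = Add(Add(3298, Mul(2, -165, 17)), -19795) = Add(Add(3298, -5610), -19795) = Add(-2312, -19795) = -22107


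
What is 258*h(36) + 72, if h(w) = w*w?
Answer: 334440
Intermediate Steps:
h(w) = w**2
258*h(36) + 72 = 258*36**2 + 72 = 258*1296 + 72 = 334368 + 72 = 334440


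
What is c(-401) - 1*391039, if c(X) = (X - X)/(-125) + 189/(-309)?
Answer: -40277080/103 ≈ -3.9104e+5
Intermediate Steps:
c(X) = -63/103 (c(X) = 0*(-1/125) + 189*(-1/309) = 0 - 63/103 = -63/103)
c(-401) - 1*391039 = -63/103 - 1*391039 = -63/103 - 391039 = -40277080/103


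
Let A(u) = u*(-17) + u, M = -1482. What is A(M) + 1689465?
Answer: 1713177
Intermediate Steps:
A(u) = -16*u (A(u) = -17*u + u = -16*u)
A(M) + 1689465 = -16*(-1482) + 1689465 = 23712 + 1689465 = 1713177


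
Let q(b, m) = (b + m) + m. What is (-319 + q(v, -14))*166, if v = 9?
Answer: -56108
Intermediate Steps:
q(b, m) = b + 2*m
(-319 + q(v, -14))*166 = (-319 + (9 + 2*(-14)))*166 = (-319 + (9 - 28))*166 = (-319 - 19)*166 = -338*166 = -56108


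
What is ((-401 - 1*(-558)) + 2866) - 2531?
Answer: 492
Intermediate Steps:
((-401 - 1*(-558)) + 2866) - 2531 = ((-401 + 558) + 2866) - 2531 = (157 + 2866) - 2531 = 3023 - 2531 = 492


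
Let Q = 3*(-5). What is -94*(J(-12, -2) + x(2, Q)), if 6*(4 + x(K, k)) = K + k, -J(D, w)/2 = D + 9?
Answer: 47/3 ≈ 15.667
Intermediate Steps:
J(D, w) = -18 - 2*D (J(D, w) = -2*(D + 9) = -2*(9 + D) = -18 - 2*D)
Q = -15
x(K, k) = -4 + K/6 + k/6 (x(K, k) = -4 + (K + k)/6 = -4 + (K/6 + k/6) = -4 + K/6 + k/6)
-94*(J(-12, -2) + x(2, Q)) = -94*((-18 - 2*(-12)) + (-4 + (⅙)*2 + (⅙)*(-15))) = -94*((-18 + 24) + (-4 + ⅓ - 5/2)) = -94*(6 - 37/6) = -94*(-⅙) = 47/3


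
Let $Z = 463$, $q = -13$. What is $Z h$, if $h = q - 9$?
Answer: $-10186$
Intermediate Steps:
$h = -22$ ($h = -13 - 9 = -22$)
$Z h = 463 \left(-22\right) = -10186$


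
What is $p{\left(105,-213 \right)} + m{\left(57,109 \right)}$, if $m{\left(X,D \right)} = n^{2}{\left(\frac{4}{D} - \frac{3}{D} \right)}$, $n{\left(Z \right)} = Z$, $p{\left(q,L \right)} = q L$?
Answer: $- \frac{265718564}{11881} \approx -22365.0$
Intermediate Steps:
$p{\left(q,L \right)} = L q$
$m{\left(X,D \right)} = \frac{1}{D^{2}}$ ($m{\left(X,D \right)} = \left(\frac{4}{D} - \frac{3}{D}\right)^{2} = \left(\frac{1}{D}\right)^{2} = \frac{1}{D^{2}}$)
$p{\left(105,-213 \right)} + m{\left(57,109 \right)} = \left(-213\right) 105 + \frac{1}{11881} = -22365 + \frac{1}{11881} = - \frac{265718564}{11881}$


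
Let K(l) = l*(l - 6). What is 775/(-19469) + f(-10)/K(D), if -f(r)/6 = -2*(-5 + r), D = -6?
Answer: -98895/38938 ≈ -2.5398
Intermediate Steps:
f(r) = -60 + 12*r (f(r) = -(-12)*(-5 + r) = -6*(10 - 2*r) = -60 + 12*r)
K(l) = l*(-6 + l)
775/(-19469) + f(-10)/K(D) = 775/(-19469) + (-60 + 12*(-10))/((-6*(-6 - 6))) = 775*(-1/19469) + (-60 - 120)/((-6*(-12))) = -775/19469 - 180/72 = -775/19469 - 180*1/72 = -775/19469 - 5/2 = -98895/38938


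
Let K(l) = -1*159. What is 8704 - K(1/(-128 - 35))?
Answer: 8863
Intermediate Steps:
K(l) = -159
8704 - K(1/(-128 - 35)) = 8704 - 1*(-159) = 8704 + 159 = 8863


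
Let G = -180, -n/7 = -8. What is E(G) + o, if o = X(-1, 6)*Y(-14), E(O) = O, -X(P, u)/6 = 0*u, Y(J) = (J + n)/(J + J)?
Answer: -180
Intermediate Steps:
n = 56 (n = -7*(-8) = 56)
Y(J) = (56 + J)/(2*J) (Y(J) = (J + 56)/(J + J) = (56 + J)/((2*J)) = (56 + J)*(1/(2*J)) = (56 + J)/(2*J))
X(P, u) = 0 (X(P, u) = -0*u = -6*0 = 0)
o = 0 (o = 0*((1/2)*(56 - 14)/(-14)) = 0*((1/2)*(-1/14)*42) = 0*(-3/2) = 0)
E(G) + o = -180 + 0 = -180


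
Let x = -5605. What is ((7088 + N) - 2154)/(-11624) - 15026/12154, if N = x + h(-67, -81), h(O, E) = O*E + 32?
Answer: -29106947/17659762 ≈ -1.6482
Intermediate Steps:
h(O, E) = 32 + E*O (h(O, E) = E*O + 32 = 32 + E*O)
N = -146 (N = -5605 + (32 - 81*(-67)) = -5605 + (32 + 5427) = -5605 + 5459 = -146)
((7088 + N) - 2154)/(-11624) - 15026/12154 = ((7088 - 146) - 2154)/(-11624) - 15026/12154 = (6942 - 2154)*(-1/11624) - 15026*1/12154 = 4788*(-1/11624) - 7513/6077 = -1197/2906 - 7513/6077 = -29106947/17659762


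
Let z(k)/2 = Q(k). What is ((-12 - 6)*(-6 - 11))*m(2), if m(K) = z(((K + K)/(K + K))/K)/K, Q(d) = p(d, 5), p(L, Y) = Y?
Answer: 1530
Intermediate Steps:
Q(d) = 5
z(k) = 10 (z(k) = 2*5 = 10)
m(K) = 10/K
((-12 - 6)*(-6 - 11))*m(2) = ((-12 - 6)*(-6 - 11))*(10/2) = (-18*(-17))*(10*(½)) = 306*5 = 1530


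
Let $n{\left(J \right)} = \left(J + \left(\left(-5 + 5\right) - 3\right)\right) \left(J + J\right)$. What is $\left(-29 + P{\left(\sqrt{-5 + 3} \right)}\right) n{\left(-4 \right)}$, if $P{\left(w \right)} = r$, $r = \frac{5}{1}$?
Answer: $-1344$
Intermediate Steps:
$r = 5$ ($r = 5 \cdot 1 = 5$)
$P{\left(w \right)} = 5$
$n{\left(J \right)} = 2 J \left(-3 + J\right)$ ($n{\left(J \right)} = \left(J + \left(0 - 3\right)\right) 2 J = \left(J - 3\right) 2 J = \left(-3 + J\right) 2 J = 2 J \left(-3 + J\right)$)
$\left(-29 + P{\left(\sqrt{-5 + 3} \right)}\right) n{\left(-4 \right)} = \left(-29 + 5\right) 2 \left(-4\right) \left(-3 - 4\right) = - 24 \cdot 2 \left(-4\right) \left(-7\right) = \left(-24\right) 56 = -1344$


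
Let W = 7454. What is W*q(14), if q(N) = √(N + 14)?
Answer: 14908*√7 ≈ 39443.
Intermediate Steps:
q(N) = √(14 + N)
W*q(14) = 7454*√(14 + 14) = 7454*√28 = 7454*(2*√7) = 14908*√7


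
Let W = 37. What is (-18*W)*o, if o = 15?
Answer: -9990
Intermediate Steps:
(-18*W)*o = -18*37*15 = -666*15 = -9990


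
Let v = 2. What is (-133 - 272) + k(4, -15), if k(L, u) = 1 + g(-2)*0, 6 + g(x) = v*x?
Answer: -404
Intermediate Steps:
g(x) = -6 + 2*x
k(L, u) = 1 (k(L, u) = 1 + (-6 + 2*(-2))*0 = 1 + (-6 - 4)*0 = 1 - 10*0 = 1 + 0 = 1)
(-133 - 272) + k(4, -15) = (-133 - 272) + 1 = -405 + 1 = -404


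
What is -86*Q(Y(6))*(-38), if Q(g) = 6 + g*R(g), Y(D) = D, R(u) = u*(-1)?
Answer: -98040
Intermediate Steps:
R(u) = -u
Q(g) = 6 - g² (Q(g) = 6 + g*(-g) = 6 - g²)
-86*Q(Y(6))*(-38) = -86*(6 - 1*6²)*(-38) = -86*(6 - 1*36)*(-38) = -86*(6 - 36)*(-38) = -86*(-30)*(-38) = 2580*(-38) = -98040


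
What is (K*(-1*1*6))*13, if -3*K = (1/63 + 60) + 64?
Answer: 203138/63 ≈ 3224.4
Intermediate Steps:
K = -7813/189 (K = -((1/63 + 60) + 64)/3 = -(3781/63 + 64)/3 = -1/3*7813/63 = -7813/189 ≈ -41.339)
(K*(-1*1*6))*13 = -7813*(-1*1)*6/189*13 = -(-7813)*6/189*13 = -7813/189*(-6)*13 = (15626/63)*13 = 203138/63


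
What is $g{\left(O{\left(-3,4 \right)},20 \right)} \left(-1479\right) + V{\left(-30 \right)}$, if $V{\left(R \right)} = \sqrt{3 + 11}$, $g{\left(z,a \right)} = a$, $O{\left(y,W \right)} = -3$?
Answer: $-29580 + \sqrt{14} \approx -29576.0$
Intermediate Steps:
$V{\left(R \right)} = \sqrt{14}$
$g{\left(O{\left(-3,4 \right)},20 \right)} \left(-1479\right) + V{\left(-30 \right)} = 20 \left(-1479\right) + \sqrt{14} = -29580 + \sqrt{14}$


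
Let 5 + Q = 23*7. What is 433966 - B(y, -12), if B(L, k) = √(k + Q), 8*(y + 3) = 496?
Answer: 433954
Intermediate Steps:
y = 59 (y = -3 + (⅛)*496 = -3 + 62 = 59)
Q = 156 (Q = -5 + 23*7 = -5 + 161 = 156)
B(L, k) = √(156 + k) (B(L, k) = √(k + 156) = √(156 + k))
433966 - B(y, -12) = 433966 - √(156 - 12) = 433966 - √144 = 433966 - 1*12 = 433966 - 12 = 433954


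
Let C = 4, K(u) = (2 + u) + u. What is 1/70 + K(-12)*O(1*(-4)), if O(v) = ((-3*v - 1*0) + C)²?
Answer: -394239/70 ≈ -5632.0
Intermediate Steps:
K(u) = 2 + 2*u
O(v) = (4 - 3*v)² (O(v) = ((-3*v - 1*0) + 4)² = ((-3*v + 0) + 4)² = (-3*v + 4)² = (4 - 3*v)²)
1/70 + K(-12)*O(1*(-4)) = 1/70 + (2 + 2*(-12))*(-4 + 3*(1*(-4)))² = 1/70 + (2 - 24)*(-4 + 3*(-4))² = 1/70 - 22*(-4 - 12)² = 1/70 - 22*(-16)² = 1/70 - 22*256 = 1/70 - 5632 = -394239/70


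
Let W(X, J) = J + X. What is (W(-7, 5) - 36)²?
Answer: 1444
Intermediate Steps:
(W(-7, 5) - 36)² = ((5 - 7) - 36)² = (-2 - 36)² = (-38)² = 1444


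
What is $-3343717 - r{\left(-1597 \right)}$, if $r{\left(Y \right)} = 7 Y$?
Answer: $-3332538$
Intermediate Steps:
$-3343717 - r{\left(-1597 \right)} = -3343717 - 7 \left(-1597\right) = -3343717 - -11179 = -3343717 + 11179 = -3332538$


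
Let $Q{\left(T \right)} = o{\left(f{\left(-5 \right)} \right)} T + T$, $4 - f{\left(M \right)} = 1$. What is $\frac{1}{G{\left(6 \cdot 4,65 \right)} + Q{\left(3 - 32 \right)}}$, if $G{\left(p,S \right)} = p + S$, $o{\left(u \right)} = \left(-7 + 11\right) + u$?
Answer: $- \frac{1}{143} \approx -0.006993$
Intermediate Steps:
$f{\left(M \right)} = 3$ ($f{\left(M \right)} = 4 - 1 = 3$)
$o{\left(u \right)} = 4 + u$
$Q{\left(T \right)} = 8 T$ ($Q{\left(T \right)} = \left(4 + 3\right) T + T = 7 T + T = 8 T$)
$G{\left(p,S \right)} = S + p$
$\frac{1}{G{\left(6 \cdot 4,65 \right)} + Q{\left(3 - 32 \right)}} = \frac{1}{\left(65 + 6 \cdot 4\right) + 8 \left(3 - 32\right)} = \frac{1}{\left(65 + 24\right) + 8 \left(3 - 32\right)} = \frac{1}{89 + 8 \left(-29\right)} = \frac{1}{89 - 232} = \frac{1}{-143} = - \frac{1}{143}$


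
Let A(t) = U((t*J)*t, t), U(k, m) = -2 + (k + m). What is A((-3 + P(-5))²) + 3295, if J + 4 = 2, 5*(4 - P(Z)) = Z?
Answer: 3265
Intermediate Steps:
P(Z) = 4 - Z/5
J = -2 (J = -4 + 2 = -2)
U(k, m) = -2 + k + m
A(t) = -2 + t - 2*t² (A(t) = -2 + (t*(-2))*t + t = -2 + (-2*t)*t + t = -2 - 2*t² + t = -2 + t - 2*t²)
A((-3 + P(-5))²) + 3295 = (-2 + (-3 + (4 - ⅕*(-5)))² - 2*(-3 + (4 - ⅕*(-5)))⁴) + 3295 = (-2 + (-3 + (4 + 1))² - 2*(-3 + (4 + 1))⁴) + 3295 = (-2 + (-3 + 5)² - 2*(-3 + 5)⁴) + 3295 = (-2 + 2² - 2*(2²)²) + 3295 = (-2 + 4 - 2*4²) + 3295 = (-2 + 4 - 2*16) + 3295 = (-2 + 4 - 32) + 3295 = -30 + 3295 = 3265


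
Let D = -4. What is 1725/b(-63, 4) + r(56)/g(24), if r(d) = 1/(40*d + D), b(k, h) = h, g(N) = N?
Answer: 23142601/53664 ≈ 431.25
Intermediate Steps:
r(d) = 1/(-4 + 40*d) (r(d) = 1/(40*d - 4) = 1/(-4 + 40*d))
1725/b(-63, 4) + r(56)/g(24) = 1725/4 + (1/(4*(-1 + 10*56)))/24 = 1725*(¼) + (1/(4*(-1 + 560)))*(1/24) = 1725/4 + ((¼)/559)*(1/24) = 1725/4 + ((¼)*(1/559))*(1/24) = 1725/4 + (1/2236)*(1/24) = 1725/4 + 1/53664 = 23142601/53664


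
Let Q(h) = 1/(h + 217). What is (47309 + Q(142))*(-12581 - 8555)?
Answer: -358972386752/359 ≈ -9.9992e+8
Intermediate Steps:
Q(h) = 1/(217 + h)
(47309 + Q(142))*(-12581 - 8555) = (47309 + 1/(217 + 142))*(-12581 - 8555) = (47309 + 1/359)*(-21136) = (16983932/359)*(-21136) = -358972386752/359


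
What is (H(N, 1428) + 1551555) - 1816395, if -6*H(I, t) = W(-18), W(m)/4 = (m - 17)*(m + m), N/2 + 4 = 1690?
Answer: -265680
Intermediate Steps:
N = 3372 (N = -8 + 2*1690 = -8 + 3380 = 3372)
W(m) = 8*m*(-17 + m) (W(m) = 4*((m - 17)*(m + m)) = 4*((-17 + m)*(2*m)) = 4*(2*m*(-17 + m)) = 8*m*(-17 + m))
H(I, t) = -840 (H(I, t) = -4*(-18)*(-17 - 18)/3 = -4*(-18)*(-35)/3 = -⅙*5040 = -840)
(H(N, 1428) + 1551555) - 1816395 = (-840 + 1551555) - 1816395 = 1550715 - 1816395 = -265680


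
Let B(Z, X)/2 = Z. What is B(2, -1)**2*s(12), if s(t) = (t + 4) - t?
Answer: 64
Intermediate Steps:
B(Z, X) = 2*Z
s(t) = 4 (s(t) = (4 + t) - t = 4)
B(2, -1)**2*s(12) = (2*2)**2*4 = 4**2*4 = 16*4 = 64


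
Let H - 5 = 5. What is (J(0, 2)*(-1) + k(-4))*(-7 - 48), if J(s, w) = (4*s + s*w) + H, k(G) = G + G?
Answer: 990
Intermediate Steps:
H = 10 (H = 5 + 5 = 10)
k(G) = 2*G
J(s, w) = 10 + 4*s + s*w (J(s, w) = (4*s + s*w) + 10 = 10 + 4*s + s*w)
(J(0, 2)*(-1) + k(-4))*(-7 - 48) = ((10 + 4*0 + 0*2)*(-1) + 2*(-4))*(-7 - 48) = ((10 + 0 + 0)*(-1) - 8)*(-55) = (10*(-1) - 8)*(-55) = (-10 - 8)*(-55) = -18*(-55) = 990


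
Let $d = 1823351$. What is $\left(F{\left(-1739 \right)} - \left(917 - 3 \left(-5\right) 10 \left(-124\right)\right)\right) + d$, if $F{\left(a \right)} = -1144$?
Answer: $1839890$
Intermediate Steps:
$\left(F{\left(-1739 \right)} - \left(917 - 3 \left(-5\right) 10 \left(-124\right)\right)\right) + d = \left(-1144 - \left(917 - 3 \left(-5\right) 10 \left(-124\right)\right)\right) + 1823351 = \left(-1144 - \left(917 - \left(-15\right) 10 \left(-124\right)\right)\right) + 1823351 = \left(-1144 - -17683\right) + 1823351 = \left(-1144 + \left(-917 + 18600\right)\right) + 1823351 = \left(-1144 + 17683\right) + 1823351 = 16539 + 1823351 = 1839890$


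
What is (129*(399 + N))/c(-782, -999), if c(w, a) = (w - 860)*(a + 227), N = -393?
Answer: 387/633812 ≈ 0.00061059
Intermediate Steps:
c(w, a) = (-860 + w)*(227 + a)
(129*(399 + N))/c(-782, -999) = (129*(399 - 393))/(-195220 - 860*(-999) + 227*(-782) - 999*(-782)) = (129*6)/(-195220 + 859140 - 177514 + 781218) = 774/1267624 = 774*(1/1267624) = 387/633812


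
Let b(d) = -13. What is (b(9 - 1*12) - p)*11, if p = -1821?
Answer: 19888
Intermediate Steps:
(b(9 - 1*12) - p)*11 = (-13 - 1*(-1821))*11 = (-13 + 1821)*11 = 1808*11 = 19888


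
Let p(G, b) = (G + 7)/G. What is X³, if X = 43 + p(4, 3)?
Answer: 6128487/64 ≈ 95758.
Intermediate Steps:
p(G, b) = (7 + G)/G
X = 183/4 (X = 43 + (7 + 4)/4 = 43 + (¼)*11 = 43 + 11/4 = 183/4 ≈ 45.750)
X³ = (183/4)³ = 6128487/64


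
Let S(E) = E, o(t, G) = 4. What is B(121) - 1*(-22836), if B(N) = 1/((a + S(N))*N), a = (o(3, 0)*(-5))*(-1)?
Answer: 389604997/17061 ≈ 22836.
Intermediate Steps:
a = 20 (a = (4*(-5))*(-1) = -20*(-1) = 20)
B(N) = 1/(N*(20 + N)) (B(N) = 1/((20 + N)*N) = 1/(N*(20 + N)))
B(121) - 1*(-22836) = 1/(121*(20 + 121)) - 1*(-22836) = (1/121)/141 + 22836 = (1/121)*(1/141) + 22836 = 1/17061 + 22836 = 389604997/17061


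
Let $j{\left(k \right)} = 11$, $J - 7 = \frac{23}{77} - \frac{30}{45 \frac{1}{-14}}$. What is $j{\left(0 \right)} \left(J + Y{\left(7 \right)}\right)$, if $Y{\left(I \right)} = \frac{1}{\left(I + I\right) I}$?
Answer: $\frac{53821}{294} \approx 183.06$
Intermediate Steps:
$Y{\left(I \right)} = \frac{1}{2 I^{2}}$ ($Y{\left(I \right)} = \frac{1}{2 I I} = \frac{\frac{1}{2} \frac{1}{I}}{I} = \frac{1}{2 I^{2}}$)
$J = \frac{3842}{231}$ ($J = 7 + \left(\frac{23}{77} - \frac{30}{45 \frac{1}{-14}}\right) = 7 - \left(- \frac{23}{77} + \frac{30}{45 \left(- \frac{1}{14}\right)}\right) = 7 - \left(- \frac{23}{77} + \frac{30}{- \frac{45}{14}}\right) = 7 + \left(\frac{23}{77} - - \frac{28}{3}\right) = 7 + \left(\frac{23}{77} + \frac{28}{3}\right) = 7 + \frac{2225}{231} = \frac{3842}{231} \approx 16.632$)
$j{\left(0 \right)} \left(J + Y{\left(7 \right)}\right) = 11 \left(\frac{3842}{231} + \frac{1}{2 \cdot 49}\right) = 11 \left(\frac{3842}{231} + \frac{1}{2} \cdot \frac{1}{49}\right) = 11 \left(\frac{3842}{231} + \frac{1}{98}\right) = 11 \cdot \frac{53821}{3234} = \frac{53821}{294}$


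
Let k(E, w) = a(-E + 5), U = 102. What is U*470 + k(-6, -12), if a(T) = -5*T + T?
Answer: 47896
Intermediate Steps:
a(T) = -4*T
k(E, w) = -20 + 4*E (k(E, w) = -4*(-E + 5) = -4*(5 - E) = -20 + 4*E)
U*470 + k(-6, -12) = 102*470 + (-20 + 4*(-6)) = 47940 + (-20 - 24) = 47940 - 44 = 47896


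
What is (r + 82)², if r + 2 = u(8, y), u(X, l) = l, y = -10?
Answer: 4900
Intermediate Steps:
r = -12 (r = -2 - 10 = -12)
(r + 82)² = (-12 + 82)² = 70² = 4900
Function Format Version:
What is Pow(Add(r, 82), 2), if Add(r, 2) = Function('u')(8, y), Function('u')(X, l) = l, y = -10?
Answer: 4900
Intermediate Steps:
r = -12 (r = Add(-2, -10) = -12)
Pow(Add(r, 82), 2) = Pow(Add(-12, 82), 2) = Pow(70, 2) = 4900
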